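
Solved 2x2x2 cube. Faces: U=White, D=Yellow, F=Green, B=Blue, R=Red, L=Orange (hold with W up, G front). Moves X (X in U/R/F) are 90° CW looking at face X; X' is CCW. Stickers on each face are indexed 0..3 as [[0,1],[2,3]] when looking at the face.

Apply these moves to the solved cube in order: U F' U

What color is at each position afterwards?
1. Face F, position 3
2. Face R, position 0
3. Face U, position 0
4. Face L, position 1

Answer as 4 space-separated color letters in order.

After move 1 (U): U=WWWW F=RRGG R=BBRR B=OOBB L=GGOO
After move 2 (F'): F=RGRG U=WWBR R=YBYR D=GOYY L=GWOW
After move 3 (U): U=BWRW F=YBRG R=OOYR B=GWBB L=RGOW
Query 1: F[3] = G
Query 2: R[0] = O
Query 3: U[0] = B
Query 4: L[1] = G

Answer: G O B G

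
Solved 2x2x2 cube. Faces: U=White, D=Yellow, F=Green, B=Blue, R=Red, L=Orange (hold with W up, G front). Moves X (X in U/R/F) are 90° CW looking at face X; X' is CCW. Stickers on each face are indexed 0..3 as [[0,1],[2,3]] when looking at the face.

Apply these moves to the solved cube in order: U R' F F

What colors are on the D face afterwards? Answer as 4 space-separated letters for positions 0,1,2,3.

Answer: O W Y G

Derivation:
After move 1 (U): U=WWWW F=RRGG R=BBRR B=OOBB L=GGOO
After move 2 (R'): R=BRBR U=WBWO F=RWGW D=YRYG B=YOYB
After move 3 (F): F=GRWW U=WBOG R=WROR D=BBYG L=GYOR
After move 4 (F): F=WGWR U=WBRY R=ORGR D=OWYG L=GBOB
Query: D face = OWYG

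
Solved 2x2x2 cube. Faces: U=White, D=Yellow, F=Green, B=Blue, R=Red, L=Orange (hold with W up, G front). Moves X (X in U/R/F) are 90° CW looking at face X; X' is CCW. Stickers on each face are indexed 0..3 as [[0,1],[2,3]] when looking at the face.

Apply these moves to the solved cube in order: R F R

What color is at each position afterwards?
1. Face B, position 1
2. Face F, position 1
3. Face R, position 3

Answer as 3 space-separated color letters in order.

Answer: B R R

Derivation:
After move 1 (R): R=RRRR U=WGWG F=GYGY D=YBYB B=WBWB
After move 2 (F): F=GGYY U=WGOO R=WRGR D=RRYB L=OYOB
After move 3 (R): R=GWRR U=WGOY F=GRYB D=RWYW B=OBGB
Query 1: B[1] = B
Query 2: F[1] = R
Query 3: R[3] = R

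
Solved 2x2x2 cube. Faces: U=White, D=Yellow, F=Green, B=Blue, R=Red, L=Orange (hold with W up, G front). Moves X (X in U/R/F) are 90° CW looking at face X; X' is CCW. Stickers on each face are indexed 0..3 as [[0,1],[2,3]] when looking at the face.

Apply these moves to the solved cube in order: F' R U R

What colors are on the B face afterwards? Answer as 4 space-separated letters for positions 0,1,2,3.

After move 1 (F'): F=GGGG U=WWRR R=YRYR D=OOYY L=OWOW
After move 2 (R): R=YYRR U=WGRG F=GOGY D=OBYB B=RBWB
After move 3 (U): U=RWGG F=YYGY R=RBRR B=OWWB L=GOOW
After move 4 (R): R=RRRB U=RYGY F=YBGB D=OWYO B=GWWB
Query: B face = GWWB

Answer: G W W B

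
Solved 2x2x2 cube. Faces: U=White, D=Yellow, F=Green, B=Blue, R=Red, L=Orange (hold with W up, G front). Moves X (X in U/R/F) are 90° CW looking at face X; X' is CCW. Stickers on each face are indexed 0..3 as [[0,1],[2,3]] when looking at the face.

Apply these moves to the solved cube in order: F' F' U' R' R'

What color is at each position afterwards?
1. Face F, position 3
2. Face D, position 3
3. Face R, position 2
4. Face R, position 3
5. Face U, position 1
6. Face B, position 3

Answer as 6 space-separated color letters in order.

Answer: O Y G G W B

Derivation:
After move 1 (F'): F=GGGG U=WWRR R=YRYR D=OOYY L=OWOW
After move 2 (F'): F=GGGG U=WWYY R=OROR D=WWYY L=OROR
After move 3 (U'): U=WYWY F=ORGG R=GGOR B=ORBB L=BBOR
After move 4 (R'): R=GRGO U=WBWO F=OYGY D=WRYG B=YRWB
After move 5 (R'): R=ROGG U=WWWY F=OBGO D=WYYY B=GRRB
Query 1: F[3] = O
Query 2: D[3] = Y
Query 3: R[2] = G
Query 4: R[3] = G
Query 5: U[1] = W
Query 6: B[3] = B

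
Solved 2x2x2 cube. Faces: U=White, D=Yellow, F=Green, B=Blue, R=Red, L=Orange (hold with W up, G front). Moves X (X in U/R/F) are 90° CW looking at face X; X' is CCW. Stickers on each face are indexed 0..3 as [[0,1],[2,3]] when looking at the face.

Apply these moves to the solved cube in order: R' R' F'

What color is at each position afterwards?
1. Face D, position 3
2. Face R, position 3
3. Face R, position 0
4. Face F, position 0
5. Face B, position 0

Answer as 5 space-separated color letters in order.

After move 1 (R'): R=RRRR U=WBWB F=GWGW D=YGYG B=YBYB
After move 2 (R'): R=RRRR U=WYWY F=GBGB D=YWYW B=GBGB
After move 3 (F'): F=BBGG U=WYRR R=WRYR D=OOYW L=OYOW
Query 1: D[3] = W
Query 2: R[3] = R
Query 3: R[0] = W
Query 4: F[0] = B
Query 5: B[0] = G

Answer: W R W B G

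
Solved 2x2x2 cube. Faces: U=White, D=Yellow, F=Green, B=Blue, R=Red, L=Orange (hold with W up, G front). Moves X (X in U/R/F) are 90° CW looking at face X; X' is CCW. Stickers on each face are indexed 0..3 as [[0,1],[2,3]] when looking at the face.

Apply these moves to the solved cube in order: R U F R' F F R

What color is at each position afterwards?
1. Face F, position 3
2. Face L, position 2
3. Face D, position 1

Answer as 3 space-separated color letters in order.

Answer: R O W

Derivation:
After move 1 (R): R=RRRR U=WGWG F=GYGY D=YBYB B=WBWB
After move 2 (U): U=WWGG F=RRGY R=WBRR B=OOWB L=GYOO
After move 3 (F): F=GRYR U=WWOY R=GBGR D=RWYB L=GYOB
After move 4 (R'): R=BRGG U=WWOO F=GWYY D=RRYR B=BOWB
After move 5 (F): F=YGYW U=WWBY R=OROG D=GBYR L=GROR
After move 6 (F): F=YYWG U=WWRR R=BRYG D=OOYR L=GGOB
After move 7 (R): R=YBGR U=WYRG F=YOWR D=OWYB B=ROWB
Query 1: F[3] = R
Query 2: L[2] = O
Query 3: D[1] = W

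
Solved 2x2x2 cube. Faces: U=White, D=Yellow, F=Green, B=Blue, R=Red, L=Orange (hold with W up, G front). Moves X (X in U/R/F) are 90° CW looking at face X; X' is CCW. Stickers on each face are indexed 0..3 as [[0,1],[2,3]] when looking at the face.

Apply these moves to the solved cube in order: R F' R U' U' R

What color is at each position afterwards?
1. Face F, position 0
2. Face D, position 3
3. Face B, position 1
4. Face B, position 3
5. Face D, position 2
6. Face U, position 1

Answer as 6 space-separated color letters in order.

Answer: R Y O B Y B

Derivation:
After move 1 (R): R=RRRR U=WGWG F=GYGY D=YBYB B=WBWB
After move 2 (F'): F=YYGG U=WGRR R=BRYR D=OOYB L=OGOW
After move 3 (R): R=YBRR U=WYRG F=YOGB D=OWYW B=RBGB
After move 4 (U'): U=YGWR F=OGGB R=YORR B=YBGB L=RBOW
After move 5 (U'): U=GRYW F=RBGB R=OGRR B=YOGB L=YBOW
After move 6 (R): R=RORG U=GBYB F=RWGW D=OGYY B=WORB
Query 1: F[0] = R
Query 2: D[3] = Y
Query 3: B[1] = O
Query 4: B[3] = B
Query 5: D[2] = Y
Query 6: U[1] = B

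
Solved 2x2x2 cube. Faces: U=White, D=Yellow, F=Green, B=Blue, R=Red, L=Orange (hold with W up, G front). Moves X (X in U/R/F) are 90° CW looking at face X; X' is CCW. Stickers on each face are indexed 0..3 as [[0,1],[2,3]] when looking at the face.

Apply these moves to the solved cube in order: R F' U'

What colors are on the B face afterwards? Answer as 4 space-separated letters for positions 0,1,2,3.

Answer: B R W B

Derivation:
After move 1 (R): R=RRRR U=WGWG F=GYGY D=YBYB B=WBWB
After move 2 (F'): F=YYGG U=WGRR R=BRYR D=OOYB L=OGOW
After move 3 (U'): U=GRWR F=OGGG R=YYYR B=BRWB L=WBOW
Query: B face = BRWB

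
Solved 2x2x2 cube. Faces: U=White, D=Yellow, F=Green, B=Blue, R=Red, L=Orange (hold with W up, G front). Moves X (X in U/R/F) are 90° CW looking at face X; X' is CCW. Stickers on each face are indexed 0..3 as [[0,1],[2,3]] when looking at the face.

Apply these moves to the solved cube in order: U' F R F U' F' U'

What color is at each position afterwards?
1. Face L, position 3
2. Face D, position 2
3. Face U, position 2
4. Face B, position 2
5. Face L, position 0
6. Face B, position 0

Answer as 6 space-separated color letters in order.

Answer: W Y O W O W

Derivation:
After move 1 (U'): U=WWWW F=OOGG R=GGRR B=RRBB L=BBOO
After move 2 (F): F=GOGO U=WWOB R=WGWR D=RGYY L=BYOY
After move 3 (R): R=WWRG U=WOOO F=GGGY D=RBYR B=BRWB
After move 4 (F): F=GGYG U=WOYY R=OWOG D=RWYR L=BROB
After move 5 (U'): U=OYWY F=BRYG R=GGOG B=OWWB L=BROB
After move 6 (F'): F=RGBY U=OYGO R=WGRG D=RBYR L=BYOW
After move 7 (U'): U=YOOG F=BYBY R=RGRG B=WGWB L=OWOW
Query 1: L[3] = W
Query 2: D[2] = Y
Query 3: U[2] = O
Query 4: B[2] = W
Query 5: L[0] = O
Query 6: B[0] = W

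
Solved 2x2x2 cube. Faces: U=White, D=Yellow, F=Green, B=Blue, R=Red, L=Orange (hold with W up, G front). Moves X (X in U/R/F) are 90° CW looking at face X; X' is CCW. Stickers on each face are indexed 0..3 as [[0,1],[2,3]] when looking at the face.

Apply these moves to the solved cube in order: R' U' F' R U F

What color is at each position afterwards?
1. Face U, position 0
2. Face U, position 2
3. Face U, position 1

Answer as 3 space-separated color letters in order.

Answer: G W B

Derivation:
After move 1 (R'): R=RRRR U=WBWB F=GWGW D=YGYG B=YBYB
After move 2 (U'): U=BBWW F=OOGW R=GWRR B=RRYB L=YBOO
After move 3 (F'): F=OWOG U=BBGR R=GWYR D=BOYG L=YWOW
After move 4 (R): R=YGRW U=BWGG F=OOOG D=BYYR B=RRBB
After move 5 (U): U=GBGW F=YGOG R=RRRW B=YWBB L=OOOW
After move 6 (F): F=OYGG U=GBWO R=GRWW D=RRYR L=OBOY
Query 1: U[0] = G
Query 2: U[2] = W
Query 3: U[1] = B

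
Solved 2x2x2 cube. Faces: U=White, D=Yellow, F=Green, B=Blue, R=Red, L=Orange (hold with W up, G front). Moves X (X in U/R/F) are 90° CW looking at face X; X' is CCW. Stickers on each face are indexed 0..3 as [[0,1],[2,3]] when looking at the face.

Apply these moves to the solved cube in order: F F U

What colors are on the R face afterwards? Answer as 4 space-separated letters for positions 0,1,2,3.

Answer: B B O R

Derivation:
After move 1 (F): F=GGGG U=WWOO R=WRWR D=RRYY L=OYOY
After move 2 (F): F=GGGG U=WWYY R=OROR D=WWYY L=OROR
After move 3 (U): U=YWYW F=ORGG R=BBOR B=ORBB L=GGOR
Query: R face = BBOR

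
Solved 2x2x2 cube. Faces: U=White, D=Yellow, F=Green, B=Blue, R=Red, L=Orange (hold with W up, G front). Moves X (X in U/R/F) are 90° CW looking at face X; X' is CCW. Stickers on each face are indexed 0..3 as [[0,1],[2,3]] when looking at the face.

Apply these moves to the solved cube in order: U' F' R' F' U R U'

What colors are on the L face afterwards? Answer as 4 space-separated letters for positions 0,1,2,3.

After move 1 (U'): U=WWWW F=OOGG R=GGRR B=RRBB L=BBOO
After move 2 (F'): F=OGOG U=WWGR R=YGYR D=BOYY L=BWOW
After move 3 (R'): R=GRYY U=WBGR F=OWOR D=BGYG B=YROB
After move 4 (F'): F=WROO U=WBGY R=GRBY D=WWYG L=BROG
After move 5 (U): U=GWYB F=GROO R=YRBY B=BROB L=WROG
After move 6 (R): R=BYYR U=GRYO F=GWOG D=WOYB B=BRWB
After move 7 (U'): U=ROGY F=WROG R=GWYR B=BYWB L=BROG
Query: L face = BROG

Answer: B R O G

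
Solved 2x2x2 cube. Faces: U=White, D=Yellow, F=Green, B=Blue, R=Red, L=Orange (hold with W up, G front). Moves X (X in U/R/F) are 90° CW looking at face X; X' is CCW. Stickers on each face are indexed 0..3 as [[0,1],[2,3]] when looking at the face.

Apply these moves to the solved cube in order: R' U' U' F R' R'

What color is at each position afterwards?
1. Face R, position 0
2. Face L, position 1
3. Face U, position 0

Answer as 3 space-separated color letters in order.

Answer: R Y B

Derivation:
After move 1 (R'): R=RRRR U=WBWB F=GWGW D=YGYG B=YBYB
After move 2 (U'): U=BBWW F=OOGW R=GWRR B=RRYB L=YBOO
After move 3 (U'): U=BWBW F=YBGW R=OORR B=GWYB L=RROO
After move 4 (F): F=GYWB U=BWOR R=BOWR D=ROYG L=RYOG
After move 5 (R'): R=ORBW U=BYOG F=GWWR D=RYYB B=GWOB
After move 6 (R'): R=RWOB U=BOOG F=GYWG D=RWYR B=BWYB
Query 1: R[0] = R
Query 2: L[1] = Y
Query 3: U[0] = B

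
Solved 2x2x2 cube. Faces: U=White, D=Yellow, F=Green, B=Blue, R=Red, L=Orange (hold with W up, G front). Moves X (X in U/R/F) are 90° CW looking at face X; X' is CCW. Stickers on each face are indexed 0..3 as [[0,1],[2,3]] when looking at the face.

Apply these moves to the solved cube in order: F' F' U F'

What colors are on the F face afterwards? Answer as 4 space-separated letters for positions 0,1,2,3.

After move 1 (F'): F=GGGG U=WWRR R=YRYR D=OOYY L=OWOW
After move 2 (F'): F=GGGG U=WWYY R=OROR D=WWYY L=OROR
After move 3 (U): U=YWYW F=ORGG R=BBOR B=ORBB L=GGOR
After move 4 (F'): F=RGOG U=YWBO R=WBWR D=GRYY L=GWOY
Query: F face = RGOG

Answer: R G O G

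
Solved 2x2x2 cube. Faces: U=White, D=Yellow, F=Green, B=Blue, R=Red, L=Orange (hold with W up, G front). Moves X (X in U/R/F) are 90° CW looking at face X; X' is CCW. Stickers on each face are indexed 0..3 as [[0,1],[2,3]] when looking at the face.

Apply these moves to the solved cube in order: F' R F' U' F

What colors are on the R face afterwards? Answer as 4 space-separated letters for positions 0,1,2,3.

After move 1 (F'): F=GGGG U=WWRR R=YRYR D=OOYY L=OWOW
After move 2 (R): R=YYRR U=WGRG F=GOGY D=OBYB B=RBWB
After move 3 (F'): F=OYGG U=WGYR R=BYOR D=WWYB L=OGOR
After move 4 (U'): U=GRWY F=OGGG R=OYOR B=BYWB L=RBOR
After move 5 (F): F=GOGG U=GRRB R=WYYR D=OOYB L=RWOW
Query: R face = WYYR

Answer: W Y Y R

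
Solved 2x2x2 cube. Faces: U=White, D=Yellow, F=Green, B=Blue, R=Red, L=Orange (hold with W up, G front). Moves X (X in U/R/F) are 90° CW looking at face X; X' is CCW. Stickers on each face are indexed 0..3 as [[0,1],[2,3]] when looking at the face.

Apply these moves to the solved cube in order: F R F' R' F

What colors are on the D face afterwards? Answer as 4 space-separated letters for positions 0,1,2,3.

Answer: B W Y G

Derivation:
After move 1 (F): F=GGGG U=WWOO R=WRWR D=RRYY L=OYOY
After move 2 (R): R=WWRR U=WGOG F=GRGY D=RBYB B=OBWB
After move 3 (F'): F=RYGG U=WGWR R=BWRR D=YYYB L=OGOO
After move 4 (R'): R=WRBR U=WWWO F=RGGR D=YYYG B=BBYB
After move 5 (F): F=GRRG U=WWOG R=WROR D=BWYG L=OYOY
Query: D face = BWYG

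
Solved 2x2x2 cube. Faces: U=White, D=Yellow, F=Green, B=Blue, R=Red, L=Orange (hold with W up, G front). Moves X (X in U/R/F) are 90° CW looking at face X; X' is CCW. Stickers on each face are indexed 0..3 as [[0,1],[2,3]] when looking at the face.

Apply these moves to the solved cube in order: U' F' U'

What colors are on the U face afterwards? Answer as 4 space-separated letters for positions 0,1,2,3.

Answer: W R W G

Derivation:
After move 1 (U'): U=WWWW F=OOGG R=GGRR B=RRBB L=BBOO
After move 2 (F'): F=OGOG U=WWGR R=YGYR D=BOYY L=BWOW
After move 3 (U'): U=WRWG F=BWOG R=OGYR B=YGBB L=RROW
Query: U face = WRWG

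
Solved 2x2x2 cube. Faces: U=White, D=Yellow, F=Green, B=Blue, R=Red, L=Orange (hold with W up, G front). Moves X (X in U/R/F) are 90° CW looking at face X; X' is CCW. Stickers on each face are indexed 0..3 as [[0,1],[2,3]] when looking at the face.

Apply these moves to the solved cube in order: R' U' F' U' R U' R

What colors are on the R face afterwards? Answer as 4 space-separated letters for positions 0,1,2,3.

Answer: R Y W O

Derivation:
After move 1 (R'): R=RRRR U=WBWB F=GWGW D=YGYG B=YBYB
After move 2 (U'): U=BBWW F=OOGW R=GWRR B=RRYB L=YBOO
After move 3 (F'): F=OWOG U=BBGR R=GWYR D=BOYG L=YWOW
After move 4 (U'): U=BRBG F=YWOG R=OWYR B=GWYB L=RROW
After move 5 (R): R=YORW U=BWBG F=YOOG D=BYYG B=GWRB
After move 6 (U'): U=WGBB F=RROG R=YORW B=YORB L=GWOW
After move 7 (R): R=RYWO U=WRBG F=RYOG D=BRYY B=BOGB
Query: R face = RYWO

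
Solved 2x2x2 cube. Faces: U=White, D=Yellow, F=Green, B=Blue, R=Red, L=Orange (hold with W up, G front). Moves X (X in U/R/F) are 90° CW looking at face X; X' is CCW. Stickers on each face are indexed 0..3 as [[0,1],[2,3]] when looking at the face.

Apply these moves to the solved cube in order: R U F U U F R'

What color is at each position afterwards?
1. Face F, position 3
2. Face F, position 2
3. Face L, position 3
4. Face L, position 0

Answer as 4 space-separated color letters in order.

After move 1 (R): R=RRRR U=WGWG F=GYGY D=YBYB B=WBWB
After move 2 (U): U=WWGG F=RRGY R=WBRR B=OOWB L=GYOO
After move 3 (F): F=GRYR U=WWOY R=GBGR D=RWYB L=GYOB
After move 4 (U): U=OWYW F=GBYR R=OOGR B=GYWB L=GROB
After move 5 (U): U=YOWW F=OOYR R=GYGR B=GRWB L=GBOB
After move 6 (F): F=YORO U=YOBB R=WYWR D=GGYB L=GROW
After move 7 (R'): R=YRWW U=YWBG F=YORB D=GOYO B=BRGB
Query 1: F[3] = B
Query 2: F[2] = R
Query 3: L[3] = W
Query 4: L[0] = G

Answer: B R W G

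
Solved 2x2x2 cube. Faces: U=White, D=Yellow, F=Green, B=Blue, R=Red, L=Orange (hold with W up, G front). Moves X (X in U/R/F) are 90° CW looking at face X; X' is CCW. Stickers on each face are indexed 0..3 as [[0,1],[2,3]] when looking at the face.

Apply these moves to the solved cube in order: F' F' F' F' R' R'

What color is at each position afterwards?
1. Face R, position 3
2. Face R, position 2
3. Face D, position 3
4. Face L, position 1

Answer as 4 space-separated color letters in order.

After move 1 (F'): F=GGGG U=WWRR R=YRYR D=OOYY L=OWOW
After move 2 (F'): F=GGGG U=WWYY R=OROR D=WWYY L=OROR
After move 3 (F'): F=GGGG U=WWOO R=WRWR D=RRYY L=OYOY
After move 4 (F'): F=GGGG U=WWWW R=RRRR D=YYYY L=OOOO
After move 5 (R'): R=RRRR U=WBWB F=GWGW D=YGYG B=YBYB
After move 6 (R'): R=RRRR U=WYWY F=GBGB D=YWYW B=GBGB
Query 1: R[3] = R
Query 2: R[2] = R
Query 3: D[3] = W
Query 4: L[1] = O

Answer: R R W O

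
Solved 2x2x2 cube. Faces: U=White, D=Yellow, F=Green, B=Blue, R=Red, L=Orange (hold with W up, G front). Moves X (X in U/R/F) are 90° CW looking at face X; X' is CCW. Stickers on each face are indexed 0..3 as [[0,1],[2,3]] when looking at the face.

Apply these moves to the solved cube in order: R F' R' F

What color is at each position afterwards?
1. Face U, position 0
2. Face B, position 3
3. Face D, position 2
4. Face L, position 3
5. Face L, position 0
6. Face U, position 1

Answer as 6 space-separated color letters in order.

After move 1 (R): R=RRRR U=WGWG F=GYGY D=YBYB B=WBWB
After move 2 (F'): F=YYGG U=WGRR R=BRYR D=OOYB L=OGOW
After move 3 (R'): R=RRBY U=WWRW F=YGGR D=OYYG B=BBOB
After move 4 (F): F=GYRG U=WWWG R=RRWY D=BRYG L=OOOY
Query 1: U[0] = W
Query 2: B[3] = B
Query 3: D[2] = Y
Query 4: L[3] = Y
Query 5: L[0] = O
Query 6: U[1] = W

Answer: W B Y Y O W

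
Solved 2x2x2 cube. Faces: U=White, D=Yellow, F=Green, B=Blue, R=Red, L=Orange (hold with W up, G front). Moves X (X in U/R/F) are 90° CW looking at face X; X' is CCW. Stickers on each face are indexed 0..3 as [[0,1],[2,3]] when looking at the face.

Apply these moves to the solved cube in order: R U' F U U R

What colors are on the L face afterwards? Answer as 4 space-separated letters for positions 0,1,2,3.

After move 1 (R): R=RRRR U=WGWG F=GYGY D=YBYB B=WBWB
After move 2 (U'): U=GGWW F=OOGY R=GYRR B=RRWB L=WBOO
After move 3 (F): F=GOYO U=GGOB R=WYWR D=RGYB L=WYOB
After move 4 (U): U=OGBG F=WYYO R=RRWR B=WYWB L=GOOB
After move 5 (U): U=BOGG F=RRYO R=WYWR B=GOWB L=WYOB
After move 6 (R): R=WWRY U=BRGO F=RGYB D=RWYG B=GOOB
Query: L face = WYOB

Answer: W Y O B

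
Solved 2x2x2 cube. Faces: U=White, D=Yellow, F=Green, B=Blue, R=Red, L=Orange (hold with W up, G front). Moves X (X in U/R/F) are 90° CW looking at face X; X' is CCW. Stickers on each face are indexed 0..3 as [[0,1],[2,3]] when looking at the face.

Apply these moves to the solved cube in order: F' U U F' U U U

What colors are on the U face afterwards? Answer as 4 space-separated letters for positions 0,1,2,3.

After move 1 (F'): F=GGGG U=WWRR R=YRYR D=OOYY L=OWOW
After move 2 (U): U=RWRW F=YRGG R=BBYR B=OWBB L=GGOW
After move 3 (U): U=RRWW F=BBGG R=OWYR B=GGBB L=YROW
After move 4 (F'): F=BGBG U=RROY R=OWOR D=RWYY L=YWOW
After move 5 (U): U=ORYR F=OWBG R=GGOR B=YWBB L=BGOW
After move 6 (U): U=YORR F=GGBG R=YWOR B=BGBB L=OWOW
After move 7 (U): U=RYRO F=YWBG R=BGOR B=OWBB L=GGOW
Query: U face = RYRO

Answer: R Y R O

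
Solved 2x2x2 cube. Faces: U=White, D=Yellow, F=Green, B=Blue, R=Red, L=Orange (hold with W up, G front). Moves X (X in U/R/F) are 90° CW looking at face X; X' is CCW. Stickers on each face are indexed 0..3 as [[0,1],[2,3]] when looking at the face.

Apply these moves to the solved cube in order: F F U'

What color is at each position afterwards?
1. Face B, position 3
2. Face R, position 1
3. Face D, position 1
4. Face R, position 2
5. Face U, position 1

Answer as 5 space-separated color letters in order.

After move 1 (F): F=GGGG U=WWOO R=WRWR D=RRYY L=OYOY
After move 2 (F): F=GGGG U=WWYY R=OROR D=WWYY L=OROR
After move 3 (U'): U=WYWY F=ORGG R=GGOR B=ORBB L=BBOR
Query 1: B[3] = B
Query 2: R[1] = G
Query 3: D[1] = W
Query 4: R[2] = O
Query 5: U[1] = Y

Answer: B G W O Y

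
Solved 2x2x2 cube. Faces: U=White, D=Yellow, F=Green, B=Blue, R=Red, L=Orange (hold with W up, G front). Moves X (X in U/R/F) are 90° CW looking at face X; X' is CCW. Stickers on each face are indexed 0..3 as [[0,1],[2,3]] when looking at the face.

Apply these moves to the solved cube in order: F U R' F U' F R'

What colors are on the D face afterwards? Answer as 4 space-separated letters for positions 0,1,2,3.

Answer: O G Y R

Derivation:
After move 1 (F): F=GGGG U=WWOO R=WRWR D=RRYY L=OYOY
After move 2 (U): U=OWOW F=WRGG R=BBWR B=OYBB L=GGOY
After move 3 (R'): R=BRBW U=OBOO F=WWGW D=RRYG B=YYRB
After move 4 (F): F=GWWW U=OBYG R=OROW D=BBYG L=GROR
After move 5 (U'): U=BGOY F=GRWW R=GWOW B=ORRB L=YYOR
After move 6 (F): F=WGWR U=BGRY R=OWYW D=OGYG L=YBOB
After move 7 (R'): R=WWOY U=BRRO F=WGWY D=OGYR B=GRGB
Query: D face = OGYR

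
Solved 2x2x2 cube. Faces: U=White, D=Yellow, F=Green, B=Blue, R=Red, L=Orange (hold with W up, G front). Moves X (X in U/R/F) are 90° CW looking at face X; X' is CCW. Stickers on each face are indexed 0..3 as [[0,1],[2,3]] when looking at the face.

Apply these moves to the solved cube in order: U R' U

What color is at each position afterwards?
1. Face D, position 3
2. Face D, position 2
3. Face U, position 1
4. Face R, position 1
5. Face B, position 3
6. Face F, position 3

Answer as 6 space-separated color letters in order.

After move 1 (U): U=WWWW F=RRGG R=BBRR B=OOBB L=GGOO
After move 2 (R'): R=BRBR U=WBWO F=RWGW D=YRYG B=YOYB
After move 3 (U): U=WWOB F=BRGW R=YOBR B=GGYB L=RWOO
Query 1: D[3] = G
Query 2: D[2] = Y
Query 3: U[1] = W
Query 4: R[1] = O
Query 5: B[3] = B
Query 6: F[3] = W

Answer: G Y W O B W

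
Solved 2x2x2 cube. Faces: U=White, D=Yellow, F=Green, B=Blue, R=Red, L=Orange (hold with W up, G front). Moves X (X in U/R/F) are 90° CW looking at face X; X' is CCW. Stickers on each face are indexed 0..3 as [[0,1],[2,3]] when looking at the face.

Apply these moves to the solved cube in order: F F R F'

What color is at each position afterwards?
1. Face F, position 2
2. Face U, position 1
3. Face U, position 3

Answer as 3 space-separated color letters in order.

Answer: G G R

Derivation:
After move 1 (F): F=GGGG U=WWOO R=WRWR D=RRYY L=OYOY
After move 2 (F): F=GGGG U=WWYY R=OROR D=WWYY L=OROR
After move 3 (R): R=OORR U=WGYG F=GWGY D=WBYB B=YBWB
After move 4 (F'): F=WYGG U=WGOR R=BOWR D=RRYB L=OGOY
Query 1: F[2] = G
Query 2: U[1] = G
Query 3: U[3] = R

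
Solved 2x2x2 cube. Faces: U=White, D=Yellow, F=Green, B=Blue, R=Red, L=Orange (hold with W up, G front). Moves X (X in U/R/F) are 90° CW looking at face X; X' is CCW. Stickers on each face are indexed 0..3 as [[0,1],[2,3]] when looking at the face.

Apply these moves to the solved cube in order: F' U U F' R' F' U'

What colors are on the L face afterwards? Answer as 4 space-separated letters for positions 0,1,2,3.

After move 1 (F'): F=GGGG U=WWRR R=YRYR D=OOYY L=OWOW
After move 2 (U): U=RWRW F=YRGG R=BBYR B=OWBB L=GGOW
After move 3 (U): U=RRWW F=BBGG R=OWYR B=GGBB L=YROW
After move 4 (F'): F=BGBG U=RROY R=OWOR D=RWYY L=YWOW
After move 5 (R'): R=WROO U=RBOG F=BRBY D=RGYG B=YGWB
After move 6 (F'): F=RYBB U=RBWO R=GRRO D=WWYG L=YGOO
After move 7 (U'): U=BORW F=YGBB R=RYRO B=GRWB L=YGOO
Query: L face = YGOO

Answer: Y G O O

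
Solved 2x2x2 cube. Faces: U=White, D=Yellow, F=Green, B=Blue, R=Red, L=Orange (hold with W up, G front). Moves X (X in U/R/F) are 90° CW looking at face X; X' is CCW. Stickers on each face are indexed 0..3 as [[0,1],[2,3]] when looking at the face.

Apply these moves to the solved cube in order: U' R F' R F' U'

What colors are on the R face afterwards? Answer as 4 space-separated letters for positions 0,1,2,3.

Answer: O R B G

Derivation:
After move 1 (U'): U=WWWW F=OOGG R=GGRR B=RRBB L=BBOO
After move 2 (R): R=RGRG U=WOWG F=OYGY D=YBYR B=WRWB
After move 3 (F'): F=YYOG U=WORR R=BGYG D=BOYR L=BGOW
After move 4 (R): R=YBGG U=WYRG F=YOOR D=BWYW B=RROB
After move 5 (F'): F=ORYO U=WYYG R=WBBG D=GWYW L=BGOR
After move 6 (U'): U=YGWY F=BGYO R=ORBG B=WBOB L=RROR
Query: R face = ORBG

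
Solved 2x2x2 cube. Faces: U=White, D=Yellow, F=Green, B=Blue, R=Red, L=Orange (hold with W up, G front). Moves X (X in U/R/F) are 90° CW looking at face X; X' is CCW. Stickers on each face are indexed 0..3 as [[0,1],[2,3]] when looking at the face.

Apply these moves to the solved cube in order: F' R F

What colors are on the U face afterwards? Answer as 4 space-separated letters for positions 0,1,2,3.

Answer: W G W W

Derivation:
After move 1 (F'): F=GGGG U=WWRR R=YRYR D=OOYY L=OWOW
After move 2 (R): R=YYRR U=WGRG F=GOGY D=OBYB B=RBWB
After move 3 (F): F=GGYO U=WGWW R=RYGR D=RYYB L=OOOB
Query: U face = WGWW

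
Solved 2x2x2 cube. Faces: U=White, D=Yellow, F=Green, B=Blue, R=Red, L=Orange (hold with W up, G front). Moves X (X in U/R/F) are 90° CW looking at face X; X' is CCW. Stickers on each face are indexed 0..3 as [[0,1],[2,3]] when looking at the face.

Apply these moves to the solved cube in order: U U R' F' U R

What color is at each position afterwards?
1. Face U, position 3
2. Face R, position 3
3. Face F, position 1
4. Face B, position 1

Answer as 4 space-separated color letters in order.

Answer: G G O G

Derivation:
After move 1 (U): U=WWWW F=RRGG R=BBRR B=OOBB L=GGOO
After move 2 (U): U=WWWW F=BBGG R=OORR B=GGBB L=RROO
After move 3 (R'): R=OROR U=WBWG F=BWGW D=YBYG B=YGYB
After move 4 (F'): F=WWBG U=WBOO R=BRYR D=ROYG L=RGOW
After move 5 (U): U=OWOB F=BRBG R=YGYR B=RGYB L=WWOW
After move 6 (R): R=YYRG U=OROG F=BOBG D=RYYR B=BGWB
Query 1: U[3] = G
Query 2: R[3] = G
Query 3: F[1] = O
Query 4: B[1] = G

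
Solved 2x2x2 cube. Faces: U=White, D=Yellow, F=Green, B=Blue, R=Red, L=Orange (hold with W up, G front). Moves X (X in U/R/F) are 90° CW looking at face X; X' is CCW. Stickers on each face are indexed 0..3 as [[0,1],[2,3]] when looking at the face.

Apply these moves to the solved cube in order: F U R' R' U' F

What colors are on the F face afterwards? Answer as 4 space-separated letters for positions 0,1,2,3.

Answer: G G O G

Derivation:
After move 1 (F): F=GGGG U=WWOO R=WRWR D=RRYY L=OYOY
After move 2 (U): U=OWOW F=WRGG R=BBWR B=OYBB L=GGOY
After move 3 (R'): R=BRBW U=OBOO F=WWGW D=RRYG B=YYRB
After move 4 (R'): R=RWBB U=OROY F=WBGO D=RWYW B=GYRB
After move 5 (U'): U=RYOO F=GGGO R=WBBB B=RWRB L=GYOY
After move 6 (F): F=GGOG U=RYYY R=OBOB D=BWYW L=GROW
Query: F face = GGOG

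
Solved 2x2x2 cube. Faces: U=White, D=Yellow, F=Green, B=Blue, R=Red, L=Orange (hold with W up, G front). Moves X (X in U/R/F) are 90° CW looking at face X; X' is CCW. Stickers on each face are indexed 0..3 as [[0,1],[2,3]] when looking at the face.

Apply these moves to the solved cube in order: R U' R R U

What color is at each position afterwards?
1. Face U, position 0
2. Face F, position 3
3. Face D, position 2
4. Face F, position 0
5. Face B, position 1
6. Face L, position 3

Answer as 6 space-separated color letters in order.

After move 1 (R): R=RRRR U=WGWG F=GYGY D=YBYB B=WBWB
After move 2 (U'): U=GGWW F=OOGY R=GYRR B=RRWB L=WBOO
After move 3 (R): R=RGRY U=GOWY F=OBGB D=YWYR B=WRGB
After move 4 (R): R=RRYG U=GBWB F=OWGR D=YGYW B=YROB
After move 5 (U): U=WGBB F=RRGR R=YRYG B=WBOB L=OWOO
Query 1: U[0] = W
Query 2: F[3] = R
Query 3: D[2] = Y
Query 4: F[0] = R
Query 5: B[1] = B
Query 6: L[3] = O

Answer: W R Y R B O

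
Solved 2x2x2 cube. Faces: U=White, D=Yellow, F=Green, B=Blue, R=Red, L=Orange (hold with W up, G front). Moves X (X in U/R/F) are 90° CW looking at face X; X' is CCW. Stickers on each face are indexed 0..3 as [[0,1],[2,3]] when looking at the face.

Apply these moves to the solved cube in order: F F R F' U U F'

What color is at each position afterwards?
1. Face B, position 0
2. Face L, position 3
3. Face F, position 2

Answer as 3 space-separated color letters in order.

Answer: W G Y

Derivation:
After move 1 (F): F=GGGG U=WWOO R=WRWR D=RRYY L=OYOY
After move 2 (F): F=GGGG U=WWYY R=OROR D=WWYY L=OROR
After move 3 (R): R=OORR U=WGYG F=GWGY D=WBYB B=YBWB
After move 4 (F'): F=WYGG U=WGOR R=BOWR D=RRYB L=OGOY
After move 5 (U): U=OWRG F=BOGG R=YBWR B=OGWB L=WYOY
After move 6 (U): U=ROGW F=YBGG R=OGWR B=WYWB L=BOOY
After move 7 (F'): F=BGYG U=ROOW R=RGRR D=OYYB L=BWOG
Query 1: B[0] = W
Query 2: L[3] = G
Query 3: F[2] = Y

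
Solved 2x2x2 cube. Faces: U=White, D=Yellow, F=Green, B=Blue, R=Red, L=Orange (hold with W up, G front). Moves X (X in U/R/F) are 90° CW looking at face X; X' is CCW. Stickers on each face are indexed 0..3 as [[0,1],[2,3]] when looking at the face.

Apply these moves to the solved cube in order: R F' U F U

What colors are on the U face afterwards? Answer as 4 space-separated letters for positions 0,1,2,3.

Answer: W R Y W

Derivation:
After move 1 (R): R=RRRR U=WGWG F=GYGY D=YBYB B=WBWB
After move 2 (F'): F=YYGG U=WGRR R=BRYR D=OOYB L=OGOW
After move 3 (U): U=RWRG F=BRGG R=WBYR B=OGWB L=YYOW
After move 4 (F): F=GBGR U=RWWY R=RBGR D=YWYB L=YOOO
After move 5 (U): U=WRYW F=RBGR R=OGGR B=YOWB L=GBOO
Query: U face = WRYW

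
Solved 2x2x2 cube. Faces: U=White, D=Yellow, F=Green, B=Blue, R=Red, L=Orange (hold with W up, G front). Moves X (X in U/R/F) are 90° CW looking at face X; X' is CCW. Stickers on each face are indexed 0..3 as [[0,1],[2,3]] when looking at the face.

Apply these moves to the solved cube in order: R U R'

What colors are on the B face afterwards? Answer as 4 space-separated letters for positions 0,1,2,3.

Answer: B O B B

Derivation:
After move 1 (R): R=RRRR U=WGWG F=GYGY D=YBYB B=WBWB
After move 2 (U): U=WWGG F=RRGY R=WBRR B=OOWB L=GYOO
After move 3 (R'): R=BRWR U=WWGO F=RWGG D=YRYY B=BOBB
Query: B face = BOBB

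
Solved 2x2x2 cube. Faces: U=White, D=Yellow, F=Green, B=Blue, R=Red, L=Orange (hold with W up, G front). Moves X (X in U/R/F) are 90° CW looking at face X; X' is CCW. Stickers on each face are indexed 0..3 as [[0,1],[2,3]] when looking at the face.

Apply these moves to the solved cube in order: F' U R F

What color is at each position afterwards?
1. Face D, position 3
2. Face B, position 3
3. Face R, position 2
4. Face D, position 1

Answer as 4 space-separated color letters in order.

Answer: O B G Y

Derivation:
After move 1 (F'): F=GGGG U=WWRR R=YRYR D=OOYY L=OWOW
After move 2 (U): U=RWRW F=YRGG R=BBYR B=OWBB L=GGOW
After move 3 (R): R=YBRB U=RRRG F=YOGY D=OBYO B=WWWB
After move 4 (F): F=GYYO U=RRWG R=RBGB D=RYYO L=GOOB
Query 1: D[3] = O
Query 2: B[3] = B
Query 3: R[2] = G
Query 4: D[1] = Y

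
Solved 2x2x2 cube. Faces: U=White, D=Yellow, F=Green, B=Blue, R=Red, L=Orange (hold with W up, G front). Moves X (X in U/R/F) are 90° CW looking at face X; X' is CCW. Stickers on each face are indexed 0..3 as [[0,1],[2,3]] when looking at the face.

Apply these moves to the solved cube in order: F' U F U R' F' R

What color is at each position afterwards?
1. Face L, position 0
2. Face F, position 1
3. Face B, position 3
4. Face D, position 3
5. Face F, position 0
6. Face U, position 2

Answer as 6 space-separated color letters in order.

After move 1 (F'): F=GGGG U=WWRR R=YRYR D=OOYY L=OWOW
After move 2 (U): U=RWRW F=YRGG R=BBYR B=OWBB L=GGOW
After move 3 (F): F=GYGR U=RWWG R=RBWR D=YBYY L=GOOO
After move 4 (U): U=WRGW F=RBGR R=OWWR B=GOBB L=GYOO
After move 5 (R'): R=WROW U=WBGG F=RRGW D=YBYR B=YOBB
After move 6 (F'): F=RWRG U=WBWO R=BRYW D=YOYR L=GGOG
After move 7 (R): R=YBWR U=WWWG F=RORR D=YBYY B=OOBB
Query 1: L[0] = G
Query 2: F[1] = O
Query 3: B[3] = B
Query 4: D[3] = Y
Query 5: F[0] = R
Query 6: U[2] = W

Answer: G O B Y R W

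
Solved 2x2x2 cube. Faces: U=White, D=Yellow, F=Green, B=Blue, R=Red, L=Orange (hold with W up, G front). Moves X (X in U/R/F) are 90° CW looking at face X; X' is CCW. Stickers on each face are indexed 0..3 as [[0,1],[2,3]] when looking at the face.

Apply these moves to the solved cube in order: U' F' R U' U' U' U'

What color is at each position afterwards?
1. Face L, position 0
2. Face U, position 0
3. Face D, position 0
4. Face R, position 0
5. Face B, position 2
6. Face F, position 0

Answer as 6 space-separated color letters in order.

After move 1 (U'): U=WWWW F=OOGG R=GGRR B=RRBB L=BBOO
After move 2 (F'): F=OGOG U=WWGR R=YGYR D=BOYY L=BWOW
After move 3 (R): R=YYRG U=WGGG F=OOOY D=BBYR B=RRWB
After move 4 (U'): U=GGWG F=BWOY R=OORG B=YYWB L=RROW
After move 5 (U'): U=GGGW F=RROY R=BWRG B=OOWB L=YYOW
After move 6 (U'): U=GWGG F=YYOY R=RRRG B=BWWB L=OOOW
After move 7 (U'): U=WGGG F=OOOY R=YYRG B=RRWB L=BWOW
Query 1: L[0] = B
Query 2: U[0] = W
Query 3: D[0] = B
Query 4: R[0] = Y
Query 5: B[2] = W
Query 6: F[0] = O

Answer: B W B Y W O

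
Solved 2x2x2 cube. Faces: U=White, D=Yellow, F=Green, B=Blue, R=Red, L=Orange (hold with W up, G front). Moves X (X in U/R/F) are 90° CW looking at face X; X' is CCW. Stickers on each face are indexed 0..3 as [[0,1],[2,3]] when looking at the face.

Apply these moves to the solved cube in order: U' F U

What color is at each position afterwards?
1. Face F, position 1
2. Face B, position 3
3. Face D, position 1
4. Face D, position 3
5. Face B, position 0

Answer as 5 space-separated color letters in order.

After move 1 (U'): U=WWWW F=OOGG R=GGRR B=RRBB L=BBOO
After move 2 (F): F=GOGO U=WWOB R=WGWR D=RGYY L=BYOY
After move 3 (U): U=OWBW F=WGGO R=RRWR B=BYBB L=GOOY
Query 1: F[1] = G
Query 2: B[3] = B
Query 3: D[1] = G
Query 4: D[3] = Y
Query 5: B[0] = B

Answer: G B G Y B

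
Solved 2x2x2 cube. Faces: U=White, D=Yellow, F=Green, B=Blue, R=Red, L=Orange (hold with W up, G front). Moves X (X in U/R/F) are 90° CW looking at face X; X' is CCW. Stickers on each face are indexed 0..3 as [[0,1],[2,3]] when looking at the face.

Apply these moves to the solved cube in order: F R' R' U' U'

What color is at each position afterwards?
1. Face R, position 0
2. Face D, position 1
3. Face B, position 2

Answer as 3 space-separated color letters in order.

After move 1 (F): F=GGGG U=WWOO R=WRWR D=RRYY L=OYOY
After move 2 (R'): R=RRWW U=WBOB F=GWGO D=RGYG B=YBRB
After move 3 (R'): R=RWRW U=WROY F=GBGB D=RWYO B=GBGB
After move 4 (U'): U=RYWO F=OYGB R=GBRW B=RWGB L=GBOY
After move 5 (U'): U=YORW F=GBGB R=OYRW B=GBGB L=RWOY
Query 1: R[0] = O
Query 2: D[1] = W
Query 3: B[2] = G

Answer: O W G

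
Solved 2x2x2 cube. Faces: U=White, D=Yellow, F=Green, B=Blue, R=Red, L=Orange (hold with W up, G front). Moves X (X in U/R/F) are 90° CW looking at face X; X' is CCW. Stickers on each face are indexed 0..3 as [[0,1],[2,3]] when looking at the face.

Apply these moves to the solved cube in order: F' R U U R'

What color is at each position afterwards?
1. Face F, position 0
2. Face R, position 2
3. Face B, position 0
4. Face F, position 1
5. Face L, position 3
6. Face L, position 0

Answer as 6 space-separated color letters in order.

Answer: R O B R W Y

Derivation:
After move 1 (F'): F=GGGG U=WWRR R=YRYR D=OOYY L=OWOW
After move 2 (R): R=YYRR U=WGRG F=GOGY D=OBYB B=RBWB
After move 3 (U): U=RWGG F=YYGY R=RBRR B=OWWB L=GOOW
After move 4 (U): U=GRGW F=RBGY R=OWRR B=GOWB L=YYOW
After move 5 (R'): R=WROR U=GWGG F=RRGW D=OBYY B=BOBB
Query 1: F[0] = R
Query 2: R[2] = O
Query 3: B[0] = B
Query 4: F[1] = R
Query 5: L[3] = W
Query 6: L[0] = Y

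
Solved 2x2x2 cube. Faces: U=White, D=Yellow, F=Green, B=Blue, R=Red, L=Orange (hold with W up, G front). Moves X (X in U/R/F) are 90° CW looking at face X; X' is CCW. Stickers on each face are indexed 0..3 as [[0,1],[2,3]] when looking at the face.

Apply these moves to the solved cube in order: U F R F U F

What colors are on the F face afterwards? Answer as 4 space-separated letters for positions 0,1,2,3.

Answer: Y O B W

Derivation:
After move 1 (U): U=WWWW F=RRGG R=BBRR B=OOBB L=GGOO
After move 2 (F): F=GRGR U=WWOG R=WBWR D=RBYY L=GYOY
After move 3 (R): R=WWRB U=WROR F=GBGY D=RBYO B=GOWB
After move 4 (F): F=GGYB U=WRYY R=OWRB D=RWYO L=GROB
After move 5 (U): U=YWYR F=OWYB R=GORB B=GRWB L=GGOB
After move 6 (F): F=YOBW U=YWBG R=YORB D=RGYO L=GROW
Query: F face = YOBW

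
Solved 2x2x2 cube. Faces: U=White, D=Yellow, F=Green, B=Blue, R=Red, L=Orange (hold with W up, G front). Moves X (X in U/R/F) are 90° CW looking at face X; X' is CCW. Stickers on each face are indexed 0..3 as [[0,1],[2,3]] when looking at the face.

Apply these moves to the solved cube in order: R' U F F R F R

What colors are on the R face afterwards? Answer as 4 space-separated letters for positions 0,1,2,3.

After move 1 (R'): R=RRRR U=WBWB F=GWGW D=YGYG B=YBYB
After move 2 (U): U=WWBB F=RRGW R=YBRR B=OOYB L=GWOO
After move 3 (F): F=GRWR U=WWOW R=BBBR D=RYYG L=GYOG
After move 4 (F): F=WGRR U=WWGY R=OBWR D=BBYG L=GROY
After move 5 (R): R=WORB U=WGGR F=WBRG D=BYYO B=YOWB
After move 6 (F): F=RWGB U=WGYR R=GORB D=RWYO L=GBOY
After move 7 (R): R=RGBO U=WWYB F=RWGO D=RWYY B=ROGB
Query: R face = RGBO

Answer: R G B O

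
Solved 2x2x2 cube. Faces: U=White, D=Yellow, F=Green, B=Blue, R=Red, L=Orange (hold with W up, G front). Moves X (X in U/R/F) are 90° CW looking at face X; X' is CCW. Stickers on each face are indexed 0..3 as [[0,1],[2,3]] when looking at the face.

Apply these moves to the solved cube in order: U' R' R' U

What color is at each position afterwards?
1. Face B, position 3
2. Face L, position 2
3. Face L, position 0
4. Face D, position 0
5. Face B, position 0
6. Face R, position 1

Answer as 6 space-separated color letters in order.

Answer: B O O Y B R

Derivation:
After move 1 (U'): U=WWWW F=OOGG R=GGRR B=RRBB L=BBOO
After move 2 (R'): R=GRGR U=WBWR F=OWGW D=YOYG B=YRYB
After move 3 (R'): R=RRGG U=WYWY F=OBGR D=YWYW B=GROB
After move 4 (U): U=WWYY F=RRGR R=GRGG B=BBOB L=OBOO
Query 1: B[3] = B
Query 2: L[2] = O
Query 3: L[0] = O
Query 4: D[0] = Y
Query 5: B[0] = B
Query 6: R[1] = R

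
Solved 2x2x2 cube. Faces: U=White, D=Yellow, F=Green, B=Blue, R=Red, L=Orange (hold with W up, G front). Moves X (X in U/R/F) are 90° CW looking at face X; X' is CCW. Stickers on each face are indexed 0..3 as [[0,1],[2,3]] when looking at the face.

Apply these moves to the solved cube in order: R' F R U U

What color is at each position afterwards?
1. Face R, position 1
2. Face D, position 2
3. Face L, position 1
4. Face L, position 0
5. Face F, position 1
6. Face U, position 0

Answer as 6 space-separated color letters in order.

After move 1 (R'): R=RRRR U=WBWB F=GWGW D=YGYG B=YBYB
After move 2 (F): F=GGWW U=WBOO R=WRBR D=RRYG L=OYOG
After move 3 (R): R=BWRR U=WGOW F=GRWG D=RYYY B=OBBB
After move 4 (U): U=OWWG F=BWWG R=OBRR B=OYBB L=GROG
After move 5 (U): U=WOGW F=OBWG R=OYRR B=GRBB L=BWOG
Query 1: R[1] = Y
Query 2: D[2] = Y
Query 3: L[1] = W
Query 4: L[0] = B
Query 5: F[1] = B
Query 6: U[0] = W

Answer: Y Y W B B W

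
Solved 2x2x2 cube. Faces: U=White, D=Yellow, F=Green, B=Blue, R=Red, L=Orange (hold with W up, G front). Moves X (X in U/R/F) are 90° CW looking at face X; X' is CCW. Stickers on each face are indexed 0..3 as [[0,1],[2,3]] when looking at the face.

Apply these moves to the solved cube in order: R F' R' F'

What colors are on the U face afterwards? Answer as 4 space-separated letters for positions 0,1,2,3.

Answer: W W R B

Derivation:
After move 1 (R): R=RRRR U=WGWG F=GYGY D=YBYB B=WBWB
After move 2 (F'): F=YYGG U=WGRR R=BRYR D=OOYB L=OGOW
After move 3 (R'): R=RRBY U=WWRW F=YGGR D=OYYG B=BBOB
After move 4 (F'): F=GRYG U=WWRB R=YROY D=GWYG L=OWOR
Query: U face = WWRB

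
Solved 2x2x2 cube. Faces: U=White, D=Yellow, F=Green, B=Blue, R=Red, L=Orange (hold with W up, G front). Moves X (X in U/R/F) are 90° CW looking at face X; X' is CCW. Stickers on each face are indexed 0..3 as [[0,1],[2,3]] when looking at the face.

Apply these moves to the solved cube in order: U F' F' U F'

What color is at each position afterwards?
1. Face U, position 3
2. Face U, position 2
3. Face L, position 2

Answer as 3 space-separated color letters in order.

After move 1 (U): U=WWWW F=RRGG R=BBRR B=OOBB L=GGOO
After move 2 (F'): F=RGRG U=WWBR R=YBYR D=GOYY L=GWOW
After move 3 (F'): F=GGRR U=WWYY R=OBGR D=WWYY L=GROB
After move 4 (U): U=YWYW F=OBRR R=OOGR B=GRBB L=GGOB
After move 5 (F'): F=BROR U=YWOG R=WOWR D=GBYY L=GWOY
Query 1: U[3] = G
Query 2: U[2] = O
Query 3: L[2] = O

Answer: G O O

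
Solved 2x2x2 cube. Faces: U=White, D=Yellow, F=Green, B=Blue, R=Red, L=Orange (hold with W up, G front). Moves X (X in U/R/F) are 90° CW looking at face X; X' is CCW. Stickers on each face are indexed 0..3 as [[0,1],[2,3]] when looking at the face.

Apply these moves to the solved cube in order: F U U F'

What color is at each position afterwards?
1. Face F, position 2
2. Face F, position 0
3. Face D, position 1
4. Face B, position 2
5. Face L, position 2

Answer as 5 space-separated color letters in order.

Answer: B B Y B O

Derivation:
After move 1 (F): F=GGGG U=WWOO R=WRWR D=RRYY L=OYOY
After move 2 (U): U=OWOW F=WRGG R=BBWR B=OYBB L=GGOY
After move 3 (U): U=OOWW F=BBGG R=OYWR B=GGBB L=WROY
After move 4 (F'): F=BGBG U=OOOW R=RYRR D=RYYY L=WWOW
Query 1: F[2] = B
Query 2: F[0] = B
Query 3: D[1] = Y
Query 4: B[2] = B
Query 5: L[2] = O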